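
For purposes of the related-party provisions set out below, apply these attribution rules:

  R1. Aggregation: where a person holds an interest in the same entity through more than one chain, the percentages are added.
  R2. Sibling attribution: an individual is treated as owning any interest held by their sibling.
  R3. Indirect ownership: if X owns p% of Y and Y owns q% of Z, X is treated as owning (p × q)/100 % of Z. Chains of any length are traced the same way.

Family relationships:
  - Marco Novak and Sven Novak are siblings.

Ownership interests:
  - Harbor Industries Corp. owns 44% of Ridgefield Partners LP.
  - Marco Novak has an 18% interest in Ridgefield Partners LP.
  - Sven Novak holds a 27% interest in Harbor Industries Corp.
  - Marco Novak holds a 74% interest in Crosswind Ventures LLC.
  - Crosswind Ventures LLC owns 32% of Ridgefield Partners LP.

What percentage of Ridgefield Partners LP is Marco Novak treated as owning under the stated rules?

53.56%

By sibling attribution (R2), Marco Novak is treated as owning Sven Novak's 27% interest in Harbor Industries Corp.
Chain via Crosswind Ventures LLC (R3): 74% × 32% = 23.68% of Ridgefield Partners LP.
Direct interest in Ridgefield Partners LP: 18%.
Chain via Harbor Industries Corp. (R3): 27% × 44% = 11.88% of Ridgefield Partners LP.
Aggregating (R1): 23.68% + 18% + 11.88% = 53.56%.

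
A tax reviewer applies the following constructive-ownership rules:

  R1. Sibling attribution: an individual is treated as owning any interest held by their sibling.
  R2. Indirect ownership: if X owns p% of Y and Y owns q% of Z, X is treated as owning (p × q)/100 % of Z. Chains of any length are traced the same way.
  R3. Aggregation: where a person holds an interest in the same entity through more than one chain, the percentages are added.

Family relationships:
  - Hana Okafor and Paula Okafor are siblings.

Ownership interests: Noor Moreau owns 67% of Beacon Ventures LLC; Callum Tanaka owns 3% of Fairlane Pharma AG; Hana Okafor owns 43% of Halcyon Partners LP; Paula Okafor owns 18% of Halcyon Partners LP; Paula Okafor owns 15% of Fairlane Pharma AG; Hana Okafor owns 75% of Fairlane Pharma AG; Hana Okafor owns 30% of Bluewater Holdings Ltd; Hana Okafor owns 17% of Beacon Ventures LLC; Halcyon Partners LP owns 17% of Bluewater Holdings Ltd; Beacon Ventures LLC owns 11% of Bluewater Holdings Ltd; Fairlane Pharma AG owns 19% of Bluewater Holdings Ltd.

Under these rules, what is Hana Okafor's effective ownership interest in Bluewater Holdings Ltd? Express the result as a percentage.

By sibling attribution (R1), Hana Okafor is treated as also owning Paula Okafor's interest in Fairlane Pharma AG, giving 75% + 15% = 90%.
By sibling attribution (R1), Hana Okafor is treated as also owning Paula Okafor's interest in Halcyon Partners LP, giving 43% + 18% = 61%.
Chain via Fairlane Pharma AG (R2): 90% × 19% = 17.1% of Bluewater Holdings Ltd.
Chain via Beacon Ventures LLC (R2): 17% × 11% = 1.87% of Bluewater Holdings Ltd.
Chain via Halcyon Partners LP (R2): 61% × 17% = 10.37% of Bluewater Holdings Ltd.
Direct interest in Bluewater Holdings Ltd: 30%.
Aggregating (R3): 17.1% + 1.87% + 10.37% + 30% = 59.34%.

59.34%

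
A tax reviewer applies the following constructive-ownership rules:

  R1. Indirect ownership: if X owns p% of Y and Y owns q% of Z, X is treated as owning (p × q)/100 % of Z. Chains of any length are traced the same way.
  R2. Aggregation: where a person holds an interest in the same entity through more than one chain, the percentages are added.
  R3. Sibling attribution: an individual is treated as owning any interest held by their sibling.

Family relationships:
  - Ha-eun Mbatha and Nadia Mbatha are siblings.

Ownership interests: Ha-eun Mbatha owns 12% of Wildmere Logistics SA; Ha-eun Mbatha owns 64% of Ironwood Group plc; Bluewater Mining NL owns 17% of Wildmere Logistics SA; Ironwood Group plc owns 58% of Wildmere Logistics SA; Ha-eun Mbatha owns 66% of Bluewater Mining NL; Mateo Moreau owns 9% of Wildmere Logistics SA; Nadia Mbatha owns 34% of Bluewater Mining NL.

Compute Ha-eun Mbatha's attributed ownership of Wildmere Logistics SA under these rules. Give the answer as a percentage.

66.12%

By sibling attribution (R3), Ha-eun Mbatha is treated as also owning Nadia Mbatha's interest in Bluewater Mining NL, giving 66% + 34% = 100%.
Chain via Ironwood Group plc (R1): 64% × 58% = 37.12% of Wildmere Logistics SA.
Chain via Bluewater Mining NL (R1): 100% × 17% = 17% of Wildmere Logistics SA.
Direct interest in Wildmere Logistics SA: 12%.
Aggregating (R2): 37.12% + 17% + 12% = 66.12%.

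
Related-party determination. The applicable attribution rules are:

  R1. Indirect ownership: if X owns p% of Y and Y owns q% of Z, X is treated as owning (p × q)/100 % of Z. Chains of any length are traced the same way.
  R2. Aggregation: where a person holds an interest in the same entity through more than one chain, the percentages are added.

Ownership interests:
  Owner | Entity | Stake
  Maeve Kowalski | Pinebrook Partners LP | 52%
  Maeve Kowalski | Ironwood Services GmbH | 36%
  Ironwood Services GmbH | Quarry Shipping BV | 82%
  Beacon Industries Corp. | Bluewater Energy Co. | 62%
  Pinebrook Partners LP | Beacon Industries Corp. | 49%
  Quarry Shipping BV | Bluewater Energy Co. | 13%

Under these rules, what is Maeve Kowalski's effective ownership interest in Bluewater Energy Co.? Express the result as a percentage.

19.6352%

Chain via Pinebrook Partners LP → Beacon Industries Corp. (R1): 52% × 49% × 62% = 15.7976% of Bluewater Energy Co.
Chain via Ironwood Services GmbH → Quarry Shipping BV (R1): 36% × 82% × 13% = 3.8376% of Bluewater Energy Co.
Aggregating (R2): 15.7976% + 3.8376% = 19.6352%.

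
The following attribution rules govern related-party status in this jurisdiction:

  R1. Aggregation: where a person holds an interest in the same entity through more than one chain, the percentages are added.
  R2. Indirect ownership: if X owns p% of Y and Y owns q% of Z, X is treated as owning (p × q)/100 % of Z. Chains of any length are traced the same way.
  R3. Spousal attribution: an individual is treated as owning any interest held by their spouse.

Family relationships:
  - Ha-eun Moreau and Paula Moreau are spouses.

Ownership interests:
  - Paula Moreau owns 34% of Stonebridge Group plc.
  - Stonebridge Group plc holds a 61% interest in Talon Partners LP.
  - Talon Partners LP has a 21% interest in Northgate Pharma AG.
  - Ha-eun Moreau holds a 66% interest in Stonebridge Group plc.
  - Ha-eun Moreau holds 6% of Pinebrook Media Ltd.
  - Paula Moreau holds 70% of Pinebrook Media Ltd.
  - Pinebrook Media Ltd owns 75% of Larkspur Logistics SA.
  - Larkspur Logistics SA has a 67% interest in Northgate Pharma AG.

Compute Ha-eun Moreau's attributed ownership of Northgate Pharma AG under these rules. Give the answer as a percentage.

By spousal attribution (R3), Ha-eun Moreau is treated as also owning Paula Moreau's interest in Pinebrook Media Ltd, giving 6% + 70% = 76%.
By spousal attribution (R3), Ha-eun Moreau is treated as also owning Paula Moreau's interest in Stonebridge Group plc, giving 66% + 34% = 100%.
Chain via Pinebrook Media Ltd → Larkspur Logistics SA (R2): 76% × 75% × 67% = 38.19% of Northgate Pharma AG.
Chain via Stonebridge Group plc → Talon Partners LP (R2): 100% × 61% × 21% = 12.81% of Northgate Pharma AG.
Aggregating (R1): 38.19% + 12.81% = 51%.

51%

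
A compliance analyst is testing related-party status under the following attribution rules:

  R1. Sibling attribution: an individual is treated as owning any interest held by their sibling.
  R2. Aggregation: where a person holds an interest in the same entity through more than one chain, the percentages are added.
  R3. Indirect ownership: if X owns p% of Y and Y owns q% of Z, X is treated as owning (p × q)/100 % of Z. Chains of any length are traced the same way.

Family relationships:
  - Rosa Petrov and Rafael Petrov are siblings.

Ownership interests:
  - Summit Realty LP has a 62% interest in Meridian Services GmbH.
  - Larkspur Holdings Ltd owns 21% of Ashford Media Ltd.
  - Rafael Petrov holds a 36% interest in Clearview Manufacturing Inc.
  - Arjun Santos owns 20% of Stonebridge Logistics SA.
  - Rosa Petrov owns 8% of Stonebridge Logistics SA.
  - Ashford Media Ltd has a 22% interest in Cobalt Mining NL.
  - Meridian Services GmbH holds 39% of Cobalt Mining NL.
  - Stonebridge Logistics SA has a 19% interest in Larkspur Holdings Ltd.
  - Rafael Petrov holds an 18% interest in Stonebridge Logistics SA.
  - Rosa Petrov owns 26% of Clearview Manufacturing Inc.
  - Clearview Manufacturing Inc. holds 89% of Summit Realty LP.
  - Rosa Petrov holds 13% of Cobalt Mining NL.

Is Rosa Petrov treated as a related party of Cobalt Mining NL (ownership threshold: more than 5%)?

By sibling attribution (R1), Rosa Petrov is treated as also owning Rafael Petrov's interest in Clearview Manufacturing Inc, giving 26% + 36% = 62%.
By sibling attribution (R1), Rosa Petrov is treated as also owning Rafael Petrov's interest in Stonebridge Logistics SA, giving 8% + 18% = 26%.
Chain via Clearview Manufacturing Inc. → Summit Realty LP → Meridian Services GmbH (R3): 62% × 89% × 62% × 39% = 13.342524% of Cobalt Mining NL.
Chain via Stonebridge Logistics SA → Larkspur Holdings Ltd → Ashford Media Ltd (R3): 26% × 19% × 21% × 22% = 0.228228% of Cobalt Mining NL.
Direct interest in Cobalt Mining NL: 13%.
Aggregating (R2): 13.342524% + 0.228228% + 13% = 26.570752%.
26.570752% exceeds the 5% threshold, so Rosa is a related party to Cobalt Mining NL.

Yes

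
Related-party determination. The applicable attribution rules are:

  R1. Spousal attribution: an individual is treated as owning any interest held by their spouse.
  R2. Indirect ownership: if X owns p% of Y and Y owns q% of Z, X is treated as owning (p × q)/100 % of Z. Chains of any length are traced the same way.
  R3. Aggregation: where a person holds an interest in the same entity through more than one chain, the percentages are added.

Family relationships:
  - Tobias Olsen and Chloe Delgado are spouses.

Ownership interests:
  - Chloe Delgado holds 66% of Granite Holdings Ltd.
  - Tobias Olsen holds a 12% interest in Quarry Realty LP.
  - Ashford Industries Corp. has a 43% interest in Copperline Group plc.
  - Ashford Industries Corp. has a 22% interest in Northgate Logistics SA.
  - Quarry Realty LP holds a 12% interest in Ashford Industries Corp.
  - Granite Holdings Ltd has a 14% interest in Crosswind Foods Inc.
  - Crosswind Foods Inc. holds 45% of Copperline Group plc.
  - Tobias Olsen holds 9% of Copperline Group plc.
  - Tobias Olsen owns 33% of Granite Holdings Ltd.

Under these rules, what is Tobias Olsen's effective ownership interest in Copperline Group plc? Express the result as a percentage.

15.8562%

By spousal attribution (R1), Tobias Olsen is treated as also owning Chloe Delgado's interest in Granite Holdings Ltd, giving 33% + 66% = 99%.
Chain via Granite Holdings Ltd → Crosswind Foods Inc. (R2): 99% × 14% × 45% = 6.237% of Copperline Group plc.
Chain via Quarry Realty LP → Ashford Industries Corp. (R2): 12% × 12% × 43% = 0.6192% of Copperline Group plc.
Direct interest in Copperline Group plc: 9%.
Aggregating (R3): 6.237% + 0.6192% + 9% = 15.8562%.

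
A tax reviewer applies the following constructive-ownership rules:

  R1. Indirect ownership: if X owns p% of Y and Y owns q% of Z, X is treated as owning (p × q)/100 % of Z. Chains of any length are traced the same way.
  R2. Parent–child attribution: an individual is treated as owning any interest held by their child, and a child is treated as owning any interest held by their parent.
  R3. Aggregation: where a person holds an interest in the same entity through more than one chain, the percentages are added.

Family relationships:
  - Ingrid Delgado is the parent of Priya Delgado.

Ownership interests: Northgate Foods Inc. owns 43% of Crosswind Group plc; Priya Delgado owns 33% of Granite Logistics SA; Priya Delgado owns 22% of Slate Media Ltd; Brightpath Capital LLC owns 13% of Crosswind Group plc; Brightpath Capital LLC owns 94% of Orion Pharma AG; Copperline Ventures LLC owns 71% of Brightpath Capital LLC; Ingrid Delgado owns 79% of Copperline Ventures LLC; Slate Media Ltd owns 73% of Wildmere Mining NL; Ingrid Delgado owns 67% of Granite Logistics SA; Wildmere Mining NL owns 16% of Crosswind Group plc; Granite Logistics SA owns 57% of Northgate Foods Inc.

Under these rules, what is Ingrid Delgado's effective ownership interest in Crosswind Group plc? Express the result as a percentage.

By parent–child attribution (R2), Ingrid Delgado is treated as also owning Priya Delgado's interest in Granite Logistics SA, giving 67% + 33% = 100%.
By parent–child attribution (R2), Ingrid Delgado is treated as owning Priya Delgado's 22% interest in Slate Media Ltd.
Chain via Copperline Ventures LLC → Brightpath Capital LLC (R1): 79% × 71% × 13% = 7.2917% of Crosswind Group plc.
Chain via Granite Logistics SA → Northgate Foods Inc. (R1): 100% × 57% × 43% = 24.51% of Crosswind Group plc.
Chain via Slate Media Ltd → Wildmere Mining NL (R1): 22% × 73% × 16% = 2.5696% of Crosswind Group plc.
Aggregating (R3): 7.2917% + 24.51% + 2.5696% = 34.3713%.

34.3713%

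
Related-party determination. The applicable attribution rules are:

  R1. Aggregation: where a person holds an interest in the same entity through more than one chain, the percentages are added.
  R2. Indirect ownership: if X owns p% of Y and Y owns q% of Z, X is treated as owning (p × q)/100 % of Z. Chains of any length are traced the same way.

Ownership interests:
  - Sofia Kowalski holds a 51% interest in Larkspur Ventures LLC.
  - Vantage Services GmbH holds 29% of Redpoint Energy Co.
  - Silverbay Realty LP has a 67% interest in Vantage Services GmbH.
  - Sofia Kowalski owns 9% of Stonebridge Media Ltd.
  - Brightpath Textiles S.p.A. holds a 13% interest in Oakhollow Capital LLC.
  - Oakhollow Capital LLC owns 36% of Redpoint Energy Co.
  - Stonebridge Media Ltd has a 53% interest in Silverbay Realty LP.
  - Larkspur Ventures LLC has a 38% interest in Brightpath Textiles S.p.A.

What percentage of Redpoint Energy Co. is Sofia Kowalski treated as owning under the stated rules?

Chain via Larkspur Ventures LLC → Brightpath Textiles S.p.A. → Oakhollow Capital LLC (R2): 51% × 38% × 13% × 36% = 0.906984% of Redpoint Energy Co.
Chain via Stonebridge Media Ltd → Silverbay Realty LP → Vantage Services GmbH (R2): 9% × 53% × 67% × 29% = 0.926811% of Redpoint Energy Co.
Aggregating (R1): 0.906984% + 0.926811% = 1.833795%.

1.833795%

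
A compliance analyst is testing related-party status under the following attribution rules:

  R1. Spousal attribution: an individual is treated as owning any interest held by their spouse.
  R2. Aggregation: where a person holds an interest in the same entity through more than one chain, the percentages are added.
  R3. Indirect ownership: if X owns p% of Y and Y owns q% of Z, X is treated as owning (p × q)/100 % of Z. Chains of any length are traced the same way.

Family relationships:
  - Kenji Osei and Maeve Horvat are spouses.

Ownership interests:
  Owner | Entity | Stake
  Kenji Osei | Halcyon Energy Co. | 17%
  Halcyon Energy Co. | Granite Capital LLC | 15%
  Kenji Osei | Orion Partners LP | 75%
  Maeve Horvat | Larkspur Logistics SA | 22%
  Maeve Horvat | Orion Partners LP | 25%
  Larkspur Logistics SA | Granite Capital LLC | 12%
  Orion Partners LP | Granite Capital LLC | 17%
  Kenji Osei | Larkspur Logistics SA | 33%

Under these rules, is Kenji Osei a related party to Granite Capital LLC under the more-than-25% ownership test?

Yes

By spousal attribution (R1), Kenji Osei is treated as also owning Maeve Horvat's interest in Larkspur Logistics SA, giving 33% + 22% = 55%.
By spousal attribution (R1), Kenji Osei is treated as also owning Maeve Horvat's interest in Orion Partners LP, giving 75% + 25% = 100%.
Chain via Halcyon Energy Co. (R3): 17% × 15% = 2.55% of Granite Capital LLC.
Chain via Larkspur Logistics SA (R3): 55% × 12% = 6.6% of Granite Capital LLC.
Chain via Orion Partners LP (R3): 100% × 17% = 17% of Granite Capital LLC.
Aggregating (R2): 2.55% + 6.6% + 17% = 26.15%.
26.15% exceeds the 25% threshold, so Kenji is a related party to Granite Capital LLC.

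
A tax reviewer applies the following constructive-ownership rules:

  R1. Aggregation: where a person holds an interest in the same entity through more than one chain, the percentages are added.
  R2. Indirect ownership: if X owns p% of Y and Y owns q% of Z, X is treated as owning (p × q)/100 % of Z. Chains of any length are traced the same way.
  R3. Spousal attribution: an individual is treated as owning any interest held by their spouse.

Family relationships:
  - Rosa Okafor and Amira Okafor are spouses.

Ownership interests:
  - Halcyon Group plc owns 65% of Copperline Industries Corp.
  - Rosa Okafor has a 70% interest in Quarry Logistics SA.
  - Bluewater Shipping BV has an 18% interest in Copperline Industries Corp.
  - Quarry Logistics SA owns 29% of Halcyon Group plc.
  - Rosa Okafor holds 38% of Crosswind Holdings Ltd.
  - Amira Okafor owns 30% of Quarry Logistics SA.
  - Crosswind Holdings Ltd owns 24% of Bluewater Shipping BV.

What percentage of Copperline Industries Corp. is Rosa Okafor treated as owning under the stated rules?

By spousal attribution (R3), Rosa Okafor is treated as also owning Amira Okafor's interest in Quarry Logistics SA, giving 70% + 30% = 100%.
Chain via Quarry Logistics SA → Halcyon Group plc (R2): 100% × 29% × 65% = 18.85% of Copperline Industries Corp.
Chain via Crosswind Holdings Ltd → Bluewater Shipping BV (R2): 38% × 24% × 18% = 1.6416% of Copperline Industries Corp.
Aggregating (R1): 18.85% + 1.6416% = 20.4916%.

20.4916%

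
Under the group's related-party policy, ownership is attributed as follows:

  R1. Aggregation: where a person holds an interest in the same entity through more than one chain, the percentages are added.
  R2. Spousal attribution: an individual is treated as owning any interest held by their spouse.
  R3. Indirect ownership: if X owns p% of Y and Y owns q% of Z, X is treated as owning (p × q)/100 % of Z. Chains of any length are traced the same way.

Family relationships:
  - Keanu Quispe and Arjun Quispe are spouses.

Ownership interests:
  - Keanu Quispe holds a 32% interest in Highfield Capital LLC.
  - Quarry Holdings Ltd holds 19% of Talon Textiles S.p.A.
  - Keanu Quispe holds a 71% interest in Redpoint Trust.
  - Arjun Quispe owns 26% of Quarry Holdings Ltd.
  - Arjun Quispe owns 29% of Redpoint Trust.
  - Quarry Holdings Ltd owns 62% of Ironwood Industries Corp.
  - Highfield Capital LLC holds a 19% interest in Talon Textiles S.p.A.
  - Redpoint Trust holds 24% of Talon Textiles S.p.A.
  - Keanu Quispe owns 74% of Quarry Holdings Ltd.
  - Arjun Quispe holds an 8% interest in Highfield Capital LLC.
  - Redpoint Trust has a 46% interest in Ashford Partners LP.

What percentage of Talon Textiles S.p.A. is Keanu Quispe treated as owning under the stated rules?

By spousal attribution (R2), Keanu Quispe is treated as also owning Arjun Quispe's interest in Highfield Capital LLC, giving 32% + 8% = 40%.
By spousal attribution (R2), Keanu Quispe is treated as also owning Arjun Quispe's interest in Quarry Holdings Ltd, giving 74% + 26% = 100%.
By spousal attribution (R2), Keanu Quispe is treated as also owning Arjun Quispe's interest in Redpoint Trust, giving 71% + 29% = 100%.
Chain via Highfield Capital LLC (R3): 40% × 19% = 7.6% of Talon Textiles S.p.A.
Chain via Quarry Holdings Ltd (R3): 100% × 19% = 19% of Talon Textiles S.p.A.
Chain via Redpoint Trust (R3): 100% × 24% = 24% of Talon Textiles S.p.A.
Aggregating (R1): 7.6% + 19% + 24% = 50.6%.

50.6%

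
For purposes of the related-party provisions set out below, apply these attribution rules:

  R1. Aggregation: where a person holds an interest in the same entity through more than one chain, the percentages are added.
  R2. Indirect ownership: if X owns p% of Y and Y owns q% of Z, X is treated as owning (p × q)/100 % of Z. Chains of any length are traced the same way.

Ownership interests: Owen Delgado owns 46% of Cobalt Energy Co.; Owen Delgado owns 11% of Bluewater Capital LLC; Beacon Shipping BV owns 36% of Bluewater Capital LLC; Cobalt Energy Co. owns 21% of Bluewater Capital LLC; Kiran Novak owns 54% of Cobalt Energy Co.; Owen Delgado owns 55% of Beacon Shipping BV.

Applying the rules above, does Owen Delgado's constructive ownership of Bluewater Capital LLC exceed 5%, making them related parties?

Yes

Chain via Cobalt Energy Co. (R2): 46% × 21% = 9.66% of Bluewater Capital LLC.
Chain via Beacon Shipping BV (R2): 55% × 36% = 19.8% of Bluewater Capital LLC.
Direct interest in Bluewater Capital LLC: 11%.
Aggregating (R1): 9.66% + 19.8% + 11% = 40.46%.
40.46% exceeds the 5% threshold, so Owen is a related party to Bluewater Capital LLC.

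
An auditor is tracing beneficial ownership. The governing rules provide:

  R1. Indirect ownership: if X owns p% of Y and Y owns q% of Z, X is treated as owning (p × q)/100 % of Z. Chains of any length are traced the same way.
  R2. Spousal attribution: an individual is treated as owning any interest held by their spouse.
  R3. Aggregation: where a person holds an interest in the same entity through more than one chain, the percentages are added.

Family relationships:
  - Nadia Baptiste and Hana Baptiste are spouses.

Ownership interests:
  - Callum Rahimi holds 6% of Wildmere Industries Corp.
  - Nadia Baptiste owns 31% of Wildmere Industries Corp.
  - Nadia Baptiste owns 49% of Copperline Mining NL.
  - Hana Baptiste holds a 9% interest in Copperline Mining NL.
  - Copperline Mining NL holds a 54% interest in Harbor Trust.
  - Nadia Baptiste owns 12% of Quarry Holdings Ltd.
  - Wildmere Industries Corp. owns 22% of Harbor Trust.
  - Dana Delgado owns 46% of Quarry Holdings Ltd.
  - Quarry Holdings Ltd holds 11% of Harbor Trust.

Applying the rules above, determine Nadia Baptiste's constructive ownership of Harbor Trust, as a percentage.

By spousal attribution (R2), Nadia Baptiste is treated as also owning Hana Baptiste's interest in Copperline Mining NL, giving 49% + 9% = 58%.
Chain via Wildmere Industries Corp. (R1): 31% × 22% = 6.82% of Harbor Trust.
Chain via Quarry Holdings Ltd (R1): 12% × 11% = 1.32% of Harbor Trust.
Chain via Copperline Mining NL (R1): 58% × 54% = 31.32% of Harbor Trust.
Aggregating (R3): 6.82% + 1.32% + 31.32% = 39.46%.

39.46%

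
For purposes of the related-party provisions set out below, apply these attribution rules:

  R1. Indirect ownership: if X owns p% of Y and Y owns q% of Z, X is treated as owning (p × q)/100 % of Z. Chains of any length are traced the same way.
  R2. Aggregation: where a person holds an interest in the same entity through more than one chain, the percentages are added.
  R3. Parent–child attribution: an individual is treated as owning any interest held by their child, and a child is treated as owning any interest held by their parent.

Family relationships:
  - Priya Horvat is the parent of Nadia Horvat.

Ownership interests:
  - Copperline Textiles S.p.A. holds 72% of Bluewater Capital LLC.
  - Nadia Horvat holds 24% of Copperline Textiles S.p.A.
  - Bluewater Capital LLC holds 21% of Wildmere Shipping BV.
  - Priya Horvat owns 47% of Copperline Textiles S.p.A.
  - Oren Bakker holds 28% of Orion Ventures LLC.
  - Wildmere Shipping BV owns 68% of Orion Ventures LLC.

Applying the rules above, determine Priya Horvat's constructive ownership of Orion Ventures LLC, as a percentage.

7.299936%

By parent–child attribution (R3), Priya Horvat is treated as also owning Nadia Horvat's interest in Copperline Textiles S.p.A, giving 47% + 24% = 71%.
Chain via Copperline Textiles S.p.A. → Bluewater Capital LLC → Wildmere Shipping BV (R1): 71% × 72% × 21% × 68% = 7.299936% of Orion Ventures LLC.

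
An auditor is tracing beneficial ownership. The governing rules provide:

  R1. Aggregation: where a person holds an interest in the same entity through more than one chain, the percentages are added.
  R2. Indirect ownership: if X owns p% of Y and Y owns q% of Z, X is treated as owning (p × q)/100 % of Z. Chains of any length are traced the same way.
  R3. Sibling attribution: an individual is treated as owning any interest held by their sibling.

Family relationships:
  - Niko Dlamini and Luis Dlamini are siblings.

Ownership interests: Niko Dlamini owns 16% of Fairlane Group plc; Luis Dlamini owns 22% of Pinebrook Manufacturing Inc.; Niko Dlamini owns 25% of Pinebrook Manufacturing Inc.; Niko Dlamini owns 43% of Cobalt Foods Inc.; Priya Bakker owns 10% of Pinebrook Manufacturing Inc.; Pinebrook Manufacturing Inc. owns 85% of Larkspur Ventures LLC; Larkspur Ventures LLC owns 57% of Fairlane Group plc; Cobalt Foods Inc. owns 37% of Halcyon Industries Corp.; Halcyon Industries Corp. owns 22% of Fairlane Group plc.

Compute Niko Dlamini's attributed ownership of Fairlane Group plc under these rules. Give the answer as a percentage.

By sibling attribution (R3), Niko Dlamini is treated as also owning Luis Dlamini's interest in Pinebrook Manufacturing Inc, giving 25% + 22% = 47%.
Chain via Pinebrook Manufacturing Inc. → Larkspur Ventures LLC (R2): 47% × 85% × 57% = 22.7715% of Fairlane Group plc.
Chain via Cobalt Foods Inc. → Halcyon Industries Corp. (R2): 43% × 37% × 22% = 3.5002% of Fairlane Group plc.
Direct interest in Fairlane Group plc: 16%.
Aggregating (R1): 22.7715% + 3.5002% + 16% = 42.2717%.

42.2717%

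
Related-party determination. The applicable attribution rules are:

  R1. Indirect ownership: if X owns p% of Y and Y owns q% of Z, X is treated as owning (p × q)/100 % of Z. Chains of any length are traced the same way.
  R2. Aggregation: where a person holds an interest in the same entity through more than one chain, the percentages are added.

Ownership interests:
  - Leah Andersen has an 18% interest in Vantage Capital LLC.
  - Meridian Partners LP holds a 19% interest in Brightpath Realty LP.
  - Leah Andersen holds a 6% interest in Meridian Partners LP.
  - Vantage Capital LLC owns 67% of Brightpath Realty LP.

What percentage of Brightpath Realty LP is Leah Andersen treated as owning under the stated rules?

13.2%

Chain via Vantage Capital LLC (R1): 18% × 67% = 12.06% of Brightpath Realty LP.
Chain via Meridian Partners LP (R1): 6% × 19% = 1.14% of Brightpath Realty LP.
Aggregating (R2): 12.06% + 1.14% = 13.2%.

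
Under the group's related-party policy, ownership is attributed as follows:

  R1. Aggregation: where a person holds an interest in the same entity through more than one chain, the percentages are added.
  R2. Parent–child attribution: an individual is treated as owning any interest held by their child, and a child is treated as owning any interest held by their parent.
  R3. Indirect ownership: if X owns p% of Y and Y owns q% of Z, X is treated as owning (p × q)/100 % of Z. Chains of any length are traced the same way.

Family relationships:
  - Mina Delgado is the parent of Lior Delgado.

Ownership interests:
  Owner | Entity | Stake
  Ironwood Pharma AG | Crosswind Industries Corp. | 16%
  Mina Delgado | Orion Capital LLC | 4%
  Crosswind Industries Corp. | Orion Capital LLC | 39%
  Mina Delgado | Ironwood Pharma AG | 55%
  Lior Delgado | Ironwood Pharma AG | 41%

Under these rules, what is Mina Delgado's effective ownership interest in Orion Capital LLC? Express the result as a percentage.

By parent–child attribution (R2), Mina Delgado is treated as also owning Lior Delgado's interest in Ironwood Pharma AG, giving 55% + 41% = 96%.
Chain via Ironwood Pharma AG → Crosswind Industries Corp. (R3): 96% × 16% × 39% = 5.9904% of Orion Capital LLC.
Direct interest in Orion Capital LLC: 4%.
Aggregating (R1): 5.9904% + 4% = 9.9904%.

9.9904%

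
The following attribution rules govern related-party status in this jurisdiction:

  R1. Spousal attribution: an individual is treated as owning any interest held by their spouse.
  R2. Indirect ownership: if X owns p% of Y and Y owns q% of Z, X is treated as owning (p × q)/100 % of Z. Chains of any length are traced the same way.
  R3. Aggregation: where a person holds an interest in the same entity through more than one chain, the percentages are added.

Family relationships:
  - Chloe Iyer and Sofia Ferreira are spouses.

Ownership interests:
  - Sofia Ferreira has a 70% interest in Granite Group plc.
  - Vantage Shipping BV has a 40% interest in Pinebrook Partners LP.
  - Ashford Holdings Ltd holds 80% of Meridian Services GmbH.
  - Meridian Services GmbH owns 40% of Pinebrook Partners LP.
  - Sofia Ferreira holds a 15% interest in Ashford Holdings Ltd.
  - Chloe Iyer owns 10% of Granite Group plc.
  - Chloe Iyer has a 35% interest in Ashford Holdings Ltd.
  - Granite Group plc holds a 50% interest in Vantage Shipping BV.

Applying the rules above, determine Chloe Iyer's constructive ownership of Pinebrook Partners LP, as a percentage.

By spousal attribution (R1), Chloe Iyer is treated as also owning Sofia Ferreira's interest in Ashford Holdings Ltd, giving 35% + 15% = 50%.
By spousal attribution (R1), Chloe Iyer is treated as also owning Sofia Ferreira's interest in Granite Group plc, giving 10% + 70% = 80%.
Chain via Ashford Holdings Ltd → Meridian Services GmbH (R2): 50% × 80% × 40% = 16% of Pinebrook Partners LP.
Chain via Granite Group plc → Vantage Shipping BV (R2): 80% × 50% × 40% = 16% of Pinebrook Partners LP.
Aggregating (R3): 16% + 16% = 32%.

32%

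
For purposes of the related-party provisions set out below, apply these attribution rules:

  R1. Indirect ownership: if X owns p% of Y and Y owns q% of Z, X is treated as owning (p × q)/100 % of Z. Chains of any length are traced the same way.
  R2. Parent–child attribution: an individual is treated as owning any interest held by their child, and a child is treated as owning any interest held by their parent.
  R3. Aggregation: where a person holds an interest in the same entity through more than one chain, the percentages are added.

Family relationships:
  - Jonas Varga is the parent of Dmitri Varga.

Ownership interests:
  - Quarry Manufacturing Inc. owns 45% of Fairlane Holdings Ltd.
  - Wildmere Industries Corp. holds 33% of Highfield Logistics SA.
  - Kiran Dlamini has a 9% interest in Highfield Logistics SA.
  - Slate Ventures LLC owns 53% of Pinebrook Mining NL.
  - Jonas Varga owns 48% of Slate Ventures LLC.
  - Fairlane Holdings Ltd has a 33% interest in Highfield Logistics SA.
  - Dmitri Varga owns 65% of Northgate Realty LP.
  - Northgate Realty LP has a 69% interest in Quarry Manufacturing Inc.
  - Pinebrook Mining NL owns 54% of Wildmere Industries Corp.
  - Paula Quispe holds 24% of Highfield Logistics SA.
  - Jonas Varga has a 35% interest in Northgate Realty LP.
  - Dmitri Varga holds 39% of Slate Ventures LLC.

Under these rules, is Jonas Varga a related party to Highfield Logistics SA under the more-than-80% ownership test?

No

By parent–child attribution (R2), Jonas Varga is treated as also owning Dmitri Varga's interest in Slate Ventures LLC, giving 48% + 39% = 87%.
By parent–child attribution (R2), Jonas Varga is treated as also owning Dmitri Varga's interest in Northgate Realty LP, giving 35% + 65% = 100%.
Chain via Slate Ventures LLC → Pinebrook Mining NL → Wildmere Industries Corp. (R1): 87% × 53% × 54% × 33% = 8.216802% of Highfield Logistics SA.
Chain via Northgate Realty LP → Quarry Manufacturing Inc. → Fairlane Holdings Ltd (R1): 100% × 69% × 45% × 33% = 10.2465% of Highfield Logistics SA.
Aggregating (R3): 8.216802% + 10.2465% = 18.463302%.
18.463302% does not exceed the 80% threshold, so Jonas is not a related party to Highfield Logistics SA.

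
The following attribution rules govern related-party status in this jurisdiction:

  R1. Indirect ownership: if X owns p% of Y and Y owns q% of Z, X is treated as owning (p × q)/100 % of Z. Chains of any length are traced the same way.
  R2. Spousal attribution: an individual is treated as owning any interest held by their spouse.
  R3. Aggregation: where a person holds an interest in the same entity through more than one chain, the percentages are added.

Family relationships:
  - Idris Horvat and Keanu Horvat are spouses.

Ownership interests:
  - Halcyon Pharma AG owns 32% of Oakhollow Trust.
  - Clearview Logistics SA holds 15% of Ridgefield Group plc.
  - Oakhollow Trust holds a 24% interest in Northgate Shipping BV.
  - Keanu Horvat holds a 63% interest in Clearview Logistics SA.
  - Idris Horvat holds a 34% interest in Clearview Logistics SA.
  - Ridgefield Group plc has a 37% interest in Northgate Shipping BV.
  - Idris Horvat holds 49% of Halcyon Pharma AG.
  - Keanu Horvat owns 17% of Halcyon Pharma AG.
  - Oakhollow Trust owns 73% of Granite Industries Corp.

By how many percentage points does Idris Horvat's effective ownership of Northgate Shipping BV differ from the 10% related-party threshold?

0.4523

By spousal attribution (R2), Idris Horvat is treated as also owning Keanu Horvat's interest in Halcyon Pharma AG, giving 49% + 17% = 66%.
By spousal attribution (R2), Idris Horvat is treated as also owning Keanu Horvat's interest in Clearview Logistics SA, giving 34% + 63% = 97%.
Chain via Halcyon Pharma AG → Oakhollow Trust (R1): 66% × 32% × 24% = 5.0688% of Northgate Shipping BV.
Chain via Clearview Logistics SA → Ridgefield Group plc (R1): 97% × 15% × 37% = 5.3835% of Northgate Shipping BV.
Aggregating (R3): 5.0688% + 5.3835% = 10.4523%.
10.4523% exceeds the 10% threshold by 0.4523 percentage points.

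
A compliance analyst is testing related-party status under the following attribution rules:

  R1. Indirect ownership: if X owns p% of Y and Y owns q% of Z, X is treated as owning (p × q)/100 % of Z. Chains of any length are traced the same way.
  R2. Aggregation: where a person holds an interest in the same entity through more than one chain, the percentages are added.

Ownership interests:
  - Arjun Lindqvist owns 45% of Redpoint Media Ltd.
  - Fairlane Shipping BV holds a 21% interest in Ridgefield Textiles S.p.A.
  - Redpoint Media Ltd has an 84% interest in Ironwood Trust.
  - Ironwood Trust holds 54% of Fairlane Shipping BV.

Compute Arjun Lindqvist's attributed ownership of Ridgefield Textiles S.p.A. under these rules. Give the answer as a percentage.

Chain via Redpoint Media Ltd → Ironwood Trust → Fairlane Shipping BV (R1): 45% × 84% × 54% × 21% = 4.28652% of Ridgefield Textiles S.p.A.

4.28652%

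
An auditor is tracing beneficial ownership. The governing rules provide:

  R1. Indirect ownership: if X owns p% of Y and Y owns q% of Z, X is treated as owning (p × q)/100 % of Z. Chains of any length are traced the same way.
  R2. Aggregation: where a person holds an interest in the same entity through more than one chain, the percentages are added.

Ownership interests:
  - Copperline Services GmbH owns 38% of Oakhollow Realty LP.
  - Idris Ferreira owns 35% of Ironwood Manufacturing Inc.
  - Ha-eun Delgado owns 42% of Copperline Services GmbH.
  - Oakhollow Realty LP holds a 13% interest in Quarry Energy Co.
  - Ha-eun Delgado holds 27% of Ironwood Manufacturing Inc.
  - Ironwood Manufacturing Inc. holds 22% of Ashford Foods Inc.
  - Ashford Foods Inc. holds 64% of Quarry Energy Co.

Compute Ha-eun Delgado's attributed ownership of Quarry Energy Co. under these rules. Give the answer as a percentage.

Chain via Copperline Services GmbH → Oakhollow Realty LP (R1): 42% × 38% × 13% = 2.0748% of Quarry Energy Co.
Chain via Ironwood Manufacturing Inc. → Ashford Foods Inc. (R1): 27% × 22% × 64% = 3.8016% of Quarry Energy Co.
Aggregating (R2): 2.0748% + 3.8016% = 5.8764%.

5.8764%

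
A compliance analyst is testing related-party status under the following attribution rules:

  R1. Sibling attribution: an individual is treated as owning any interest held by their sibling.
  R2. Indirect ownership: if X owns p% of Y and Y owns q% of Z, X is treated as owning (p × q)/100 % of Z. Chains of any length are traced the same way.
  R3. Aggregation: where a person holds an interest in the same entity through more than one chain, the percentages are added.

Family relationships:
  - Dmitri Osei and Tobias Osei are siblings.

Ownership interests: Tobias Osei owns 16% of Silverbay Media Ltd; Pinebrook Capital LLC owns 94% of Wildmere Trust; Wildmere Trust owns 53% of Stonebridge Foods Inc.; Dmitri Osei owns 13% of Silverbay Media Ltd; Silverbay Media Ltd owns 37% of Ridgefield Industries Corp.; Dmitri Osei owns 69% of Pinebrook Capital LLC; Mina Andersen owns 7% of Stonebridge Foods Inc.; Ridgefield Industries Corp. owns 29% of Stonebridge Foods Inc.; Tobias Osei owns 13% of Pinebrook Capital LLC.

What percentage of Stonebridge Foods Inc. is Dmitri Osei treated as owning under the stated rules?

43.9641%

By sibling attribution (R1), Dmitri Osei is treated as also owning Tobias Osei's interest in Pinebrook Capital LLC, giving 69% + 13% = 82%.
By sibling attribution (R1), Dmitri Osei is treated as also owning Tobias Osei's interest in Silverbay Media Ltd, giving 13% + 16% = 29%.
Chain via Pinebrook Capital LLC → Wildmere Trust (R2): 82% × 94% × 53% = 40.8524% of Stonebridge Foods Inc.
Chain via Silverbay Media Ltd → Ridgefield Industries Corp. (R2): 29% × 37% × 29% = 3.1117% of Stonebridge Foods Inc.
Aggregating (R3): 40.8524% + 3.1117% = 43.9641%.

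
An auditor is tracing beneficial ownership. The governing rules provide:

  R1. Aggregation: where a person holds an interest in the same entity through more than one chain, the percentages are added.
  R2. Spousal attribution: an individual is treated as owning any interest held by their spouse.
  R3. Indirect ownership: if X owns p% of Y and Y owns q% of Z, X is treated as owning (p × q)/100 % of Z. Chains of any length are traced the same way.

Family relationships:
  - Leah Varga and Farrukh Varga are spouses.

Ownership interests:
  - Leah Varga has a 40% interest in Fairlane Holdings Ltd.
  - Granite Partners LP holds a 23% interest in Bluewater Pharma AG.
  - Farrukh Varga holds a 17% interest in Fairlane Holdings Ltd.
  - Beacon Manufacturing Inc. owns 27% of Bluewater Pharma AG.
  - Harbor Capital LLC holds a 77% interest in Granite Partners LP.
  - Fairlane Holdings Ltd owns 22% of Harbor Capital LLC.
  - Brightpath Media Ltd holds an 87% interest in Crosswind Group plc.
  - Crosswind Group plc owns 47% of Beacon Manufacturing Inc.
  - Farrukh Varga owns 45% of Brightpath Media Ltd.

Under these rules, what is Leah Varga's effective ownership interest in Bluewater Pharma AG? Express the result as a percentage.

7.188969%

By spousal attribution (R2), Leah Varga is treated as also owning Farrukh Varga's interest in Fairlane Holdings Ltd, giving 40% + 17% = 57%.
By spousal attribution (R2), Leah Varga is treated as owning Farrukh Varga's 45% interest in Brightpath Media Ltd.
Chain via Fairlane Holdings Ltd → Harbor Capital LLC → Granite Partners LP (R3): 57% × 22% × 77% × 23% = 2.220834% of Bluewater Pharma AG.
Chain via Brightpath Media Ltd → Crosswind Group plc → Beacon Manufacturing Inc. (R3): 45% × 87% × 47% × 27% = 4.968135% of Bluewater Pharma AG.
Aggregating (R1): 2.220834% + 4.968135% = 7.188969%.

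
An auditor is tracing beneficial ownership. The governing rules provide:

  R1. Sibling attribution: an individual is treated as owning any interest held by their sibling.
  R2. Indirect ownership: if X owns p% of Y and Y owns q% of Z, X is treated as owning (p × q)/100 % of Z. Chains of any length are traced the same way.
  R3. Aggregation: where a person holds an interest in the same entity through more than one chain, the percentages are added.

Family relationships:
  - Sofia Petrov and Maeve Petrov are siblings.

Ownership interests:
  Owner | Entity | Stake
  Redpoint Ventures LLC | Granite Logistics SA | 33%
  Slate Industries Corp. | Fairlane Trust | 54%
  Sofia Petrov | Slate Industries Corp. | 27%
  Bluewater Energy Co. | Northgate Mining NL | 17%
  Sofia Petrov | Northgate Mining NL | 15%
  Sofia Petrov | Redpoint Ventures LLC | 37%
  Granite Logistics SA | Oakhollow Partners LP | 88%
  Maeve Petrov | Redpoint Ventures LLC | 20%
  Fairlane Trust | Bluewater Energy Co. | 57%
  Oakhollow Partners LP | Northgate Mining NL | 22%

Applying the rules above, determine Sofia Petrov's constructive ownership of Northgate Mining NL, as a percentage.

20.054418%

By sibling attribution (R1), Sofia Petrov is treated as also owning Maeve Petrov's interest in Redpoint Ventures LLC, giving 37% + 20% = 57%.
Chain via Slate Industries Corp. → Fairlane Trust → Bluewater Energy Co. (R2): 27% × 54% × 57% × 17% = 1.412802% of Northgate Mining NL.
Chain via Redpoint Ventures LLC → Granite Logistics SA → Oakhollow Partners LP (R2): 57% × 33% × 88% × 22% = 3.641616% of Northgate Mining NL.
Direct interest in Northgate Mining NL: 15%.
Aggregating (R3): 1.412802% + 3.641616% + 15% = 20.054418%.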